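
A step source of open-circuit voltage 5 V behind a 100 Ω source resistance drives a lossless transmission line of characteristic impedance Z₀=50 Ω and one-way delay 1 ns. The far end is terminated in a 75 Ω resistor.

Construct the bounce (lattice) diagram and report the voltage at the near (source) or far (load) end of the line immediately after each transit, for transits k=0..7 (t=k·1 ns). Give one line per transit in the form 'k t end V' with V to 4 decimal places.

Γ_L=0.200000, Γ_S=0.333333; launch V₁=5·50/150=1.666667
k=0 src: V=1.6667
k=1 load: inc=1.666667, refl=1.666667·0.200000=0.3333; V=0.000000+1.666667+0.333333=2.0000
k=2 src: inc=0.333333, refl=0.333333·0.333333=0.1111; V=1.666667+0.333333+0.111111=2.1111
k=3 load: inc=0.111111, refl=0.111111·0.200000=0.0222; V=2.000000+0.111111+0.022222=2.1333
k=4 src: inc=0.022222, refl=0.022222·0.333333=0.0074; V=2.111111+0.022222+0.007407=2.1407
k=5 load: inc=0.007407, refl=0.007407·0.200000=0.0015; V=2.133333+0.007407+0.001481=2.1422
k=6 src: inc=0.001481, refl=0.001481·0.333333=0.0005; V=2.140741+0.001481+0.000494=2.1427
k=7 load: inc=0.000494, refl=0.000494·0.200000=0.0001; V=2.142222+0.000494+0.000099=2.1428

0 0 source 1.6667
1 1 load 2.0000
2 2 source 2.1111
3 3 load 2.1333
4 4 source 2.1407
5 5 load 2.1422
6 6 source 2.1427
7 7 load 2.1428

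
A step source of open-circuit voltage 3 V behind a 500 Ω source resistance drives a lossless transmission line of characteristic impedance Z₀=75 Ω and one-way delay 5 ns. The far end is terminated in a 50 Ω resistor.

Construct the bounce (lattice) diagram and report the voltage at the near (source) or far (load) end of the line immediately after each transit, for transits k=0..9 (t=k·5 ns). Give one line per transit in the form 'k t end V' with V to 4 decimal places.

Γ_L=-0.200000, Γ_S=0.739130; launch V₁=3·75/575=0.391304
k=0 src: V=0.3913
k=1 load: inc=0.391304, refl=0.391304·-0.200000=-0.0783; V=0.000000+0.391304+-0.078261=0.3130
k=2 src: inc=-0.078261, refl=-0.078261·0.739130=-0.0578; V=0.391304+-0.078261+-0.057845=0.2552
k=3 load: inc=-0.057845, refl=-0.057845·-0.200000=0.0116; V=0.313043+-0.057845+0.011569=0.2668
k=4 src: inc=0.011569, refl=0.011569·0.739130=0.0086; V=0.255198+0.011569+0.008551=0.2753
k=5 load: inc=0.008551, refl=0.008551·-0.200000=-0.0017; V=0.266767+0.008551+-0.001710=0.2736
k=6 src: inc=-0.001710, refl=-0.001710·0.739130=-0.0013; V=0.275318+-0.001710+-0.001264=0.2723
k=7 load: inc=-0.001264, refl=-0.001264·-0.200000=0.0003; V=0.273608+-0.001264+0.000253=0.2726
k=8 src: inc=0.000253, refl=0.000253·0.739130=0.0002; V=0.272344+0.000253+0.000187=0.2728
k=9 load: inc=0.000187, refl=0.000187·-0.200000=-0.0000; V=0.272597+0.000187+-0.000037=0.2727

0 0 source 0.3913
1 5 load 0.3130
2 10 source 0.2552
3 15 load 0.2668
4 20 source 0.2753
5 25 load 0.2736
6 30 source 0.2723
7 35 load 0.2726
8 40 source 0.2728
9 45 load 0.2727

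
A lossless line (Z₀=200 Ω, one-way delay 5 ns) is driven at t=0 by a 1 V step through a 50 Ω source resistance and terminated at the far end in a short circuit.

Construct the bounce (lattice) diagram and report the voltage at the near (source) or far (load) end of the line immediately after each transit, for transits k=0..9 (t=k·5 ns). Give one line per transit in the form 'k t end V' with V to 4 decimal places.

0 0 source 0.8000
1 5 load 0.0000
2 10 source 0.4800
3 15 load 0.0000
4 20 source 0.2880
5 25 load 0.0000
6 30 source 0.1728
7 35 load 0.0000
8 40 source 0.1037
9 45 load 0.0000

Γ_L=-1.000000, Γ_S=-0.600000; launch V₁=1·200/250=0.800000
k=0 src: V=0.8000
k=1 load: inc=0.800000, refl=0.800000·-1.000000=-0.8000; V=0.000000+0.800000+-0.800000=0.0000
k=2 src: inc=-0.800000, refl=-0.800000·-0.600000=0.4800; V=0.800000+-0.800000+0.480000=0.4800
k=3 load: inc=0.480000, refl=0.480000·-1.000000=-0.4800; V=0.000000+0.480000+-0.480000=0.0000
k=4 src: inc=-0.480000, refl=-0.480000·-0.600000=0.2880; V=0.480000+-0.480000+0.288000=0.2880
k=5 load: inc=0.288000, refl=0.288000·-1.000000=-0.2880; V=0.000000+0.288000+-0.288000=0.0000
k=6 src: inc=-0.288000, refl=-0.288000·-0.600000=0.1728; V=0.288000+-0.288000+0.172800=0.1728
k=7 load: inc=0.172800, refl=0.172800·-1.000000=-0.1728; V=0.000000+0.172800+-0.172800=0.0000
k=8 src: inc=-0.172800, refl=-0.172800·-0.600000=0.1037; V=0.172800+-0.172800+0.103680=0.1037
k=9 load: inc=0.103680, refl=0.103680·-1.000000=-0.1037; V=0.000000+0.103680+-0.103680=0.0000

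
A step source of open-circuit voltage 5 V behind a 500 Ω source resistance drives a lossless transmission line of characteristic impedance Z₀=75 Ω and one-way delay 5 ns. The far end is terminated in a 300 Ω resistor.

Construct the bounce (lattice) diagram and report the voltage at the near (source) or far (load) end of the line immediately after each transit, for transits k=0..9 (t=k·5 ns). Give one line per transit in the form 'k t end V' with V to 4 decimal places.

0 0 source 0.6522
1 5 load 1.0435
2 10 source 1.3327
3 15 load 1.5062
4 20 source 1.6345
5 25 load 1.7115
6 30 source 1.7683
7 35 load 1.8025
8 40 source 1.8277
9 45 load 1.8428

Γ_L=0.600000, Γ_S=0.739130; launch V₁=5·75/575=0.652174
k=0 src: V=0.6522
k=1 load: inc=0.652174, refl=0.652174·0.600000=0.3913; V=0.000000+0.652174+0.391304=1.0435
k=2 src: inc=0.391304, refl=0.391304·0.739130=0.2892; V=0.652174+0.391304+0.289225=1.3327
k=3 load: inc=0.289225, refl=0.289225·0.600000=0.1735; V=1.043478+0.289225+0.173535=1.5062
k=4 src: inc=0.173535, refl=0.173535·0.739130=0.1283; V=1.332703+0.173535+0.128265=1.6345
k=5 load: inc=0.128265, refl=0.128265·0.600000=0.0770; V=1.506238+0.128265+0.076959=1.7115
k=6 src: inc=0.076959, refl=0.076959·0.739130=0.0569; V=1.634503+0.076959+0.056883=1.7683
k=7 load: inc=0.056883, refl=0.056883·0.600000=0.0341; V=1.711462+0.056883+0.034130=1.8025
k=8 src: inc=0.034130, refl=0.034130·0.739130=0.0252; V=1.768345+0.034130+0.025226=1.8277
k=9 load: inc=0.025226, refl=0.025226·0.600000=0.0151; V=1.802475+0.025226+0.015136=1.8428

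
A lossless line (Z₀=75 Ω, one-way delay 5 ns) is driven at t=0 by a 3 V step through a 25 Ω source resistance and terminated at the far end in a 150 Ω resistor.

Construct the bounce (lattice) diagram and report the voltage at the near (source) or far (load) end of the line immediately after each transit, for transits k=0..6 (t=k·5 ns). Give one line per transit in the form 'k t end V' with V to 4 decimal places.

0 0 source 2.2500
1 5 load 3.0000
2 10 source 2.6250
3 15 load 2.5000
4 20 source 2.5625
5 25 load 2.5833
6 30 source 2.5729

Γ_L=0.333333, Γ_S=-0.500000; launch V₁=3·75/100=2.250000
k=0 src: V=2.2500
k=1 load: inc=2.250000, refl=2.250000·0.333333=0.7500; V=0.000000+2.250000+0.750000=3.0000
k=2 src: inc=0.750000, refl=0.750000·-0.500000=-0.3750; V=2.250000+0.750000+-0.375000=2.6250
k=3 load: inc=-0.375000, refl=-0.375000·0.333333=-0.1250; V=3.000000+-0.375000+-0.125000=2.5000
k=4 src: inc=-0.125000, refl=-0.125000·-0.500000=0.0625; V=2.625000+-0.125000+0.062500=2.5625
k=5 load: inc=0.062500, refl=0.062500·0.333333=0.0208; V=2.500000+0.062500+0.020833=2.5833
k=6 src: inc=0.020833, refl=0.020833·-0.500000=-0.0104; V=2.562500+0.020833+-0.010417=2.5729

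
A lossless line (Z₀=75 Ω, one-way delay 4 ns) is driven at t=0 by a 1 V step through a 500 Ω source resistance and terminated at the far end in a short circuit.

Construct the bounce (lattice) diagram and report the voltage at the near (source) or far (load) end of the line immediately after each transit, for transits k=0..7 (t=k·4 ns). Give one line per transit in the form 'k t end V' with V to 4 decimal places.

Γ_L=-1.000000, Γ_S=0.739130; launch V₁=1·75/575=0.130435
k=0 src: V=0.1304
k=1 load: inc=0.130435, refl=0.130435·-1.000000=-0.1304; V=0.000000+0.130435+-0.130435=0.0000
k=2 src: inc=-0.130435, refl=-0.130435·0.739130=-0.0964; V=0.130435+-0.130435+-0.096408=-0.0964
k=3 load: inc=-0.096408, refl=-0.096408·-1.000000=0.0964; V=0.000000+-0.096408+0.096408=0.0000
k=4 src: inc=0.096408, refl=0.096408·0.739130=0.0713; V=-0.096408+0.096408+0.071258=0.0713
k=5 load: inc=0.071258, refl=0.071258·-1.000000=-0.0713; V=0.000000+0.071258+-0.071258=0.0000
k=6 src: inc=-0.071258, refl=-0.071258·0.739130=-0.0527; V=0.071258+-0.071258+-0.052669=-0.0527
k=7 load: inc=-0.052669, refl=-0.052669·-1.000000=0.0527; V=0.000000+-0.052669+0.052669=0.0000

0 0 source 0.1304
1 4 load 0.0000
2 8 source -0.0964
3 12 load 0.0000
4 16 source 0.0713
5 20 load 0.0000
6 24 source -0.0527
7 28 load 0.0000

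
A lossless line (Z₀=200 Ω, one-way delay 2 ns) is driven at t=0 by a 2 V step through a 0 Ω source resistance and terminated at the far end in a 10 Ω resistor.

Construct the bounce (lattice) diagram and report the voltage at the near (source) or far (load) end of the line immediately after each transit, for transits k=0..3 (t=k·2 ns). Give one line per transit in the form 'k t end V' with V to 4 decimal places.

Γ_L=-0.904762, Γ_S=-1.000000; launch V₁=2·200/200=2.000000
k=0 src: V=2.0000
k=1 load: inc=2.000000, refl=2.000000·-0.904762=-1.8095; V=0.000000+2.000000+-1.809524=0.1905
k=2 src: inc=-1.809524, refl=-1.809524·-1.000000=1.8095; V=2.000000+-1.809524+1.809524=2.0000
k=3 load: inc=1.809524, refl=1.809524·-0.904762=-1.6372; V=0.190476+1.809524+-1.637188=0.3628

0 0 source 2.0000
1 2 load 0.1905
2 4 source 2.0000
3 6 load 0.3628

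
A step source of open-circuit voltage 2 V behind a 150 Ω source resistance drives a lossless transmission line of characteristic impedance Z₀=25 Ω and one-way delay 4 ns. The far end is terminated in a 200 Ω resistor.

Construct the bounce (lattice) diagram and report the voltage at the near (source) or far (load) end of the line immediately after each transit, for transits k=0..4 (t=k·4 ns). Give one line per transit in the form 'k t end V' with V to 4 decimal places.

0 0 source 0.2857
1 4 load 0.5079
2 8 source 0.6667
3 12 load 0.7901
4 16 source 0.8783

Γ_L=0.777778, Γ_S=0.714286; launch V₁=2·25/175=0.285714
k=0 src: V=0.2857
k=1 load: inc=0.285714, refl=0.285714·0.777778=0.2222; V=0.000000+0.285714+0.222222=0.5079
k=2 src: inc=0.222222, refl=0.222222·0.714286=0.1587; V=0.285714+0.222222+0.158730=0.6667
k=3 load: inc=0.158730, refl=0.158730·0.777778=0.1235; V=0.507937+0.158730+0.123457=0.7901
k=4 src: inc=0.123457, refl=0.123457·0.714286=0.0882; V=0.666667+0.123457+0.088183=0.8783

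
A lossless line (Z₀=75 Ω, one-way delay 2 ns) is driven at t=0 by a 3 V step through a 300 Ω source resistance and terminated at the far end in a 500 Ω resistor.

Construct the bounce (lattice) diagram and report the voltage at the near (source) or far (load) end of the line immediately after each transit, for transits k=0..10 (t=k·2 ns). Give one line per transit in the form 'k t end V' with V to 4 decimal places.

0 0 source 0.6000
1 2 load 1.0435
2 4 source 1.3096
3 6 load 1.5062
4 8 source 1.6242
5 10 load 1.7115
6 12 source 1.7638
7 14 load 1.8025
8 16 source 1.8257
9 18 load 1.8428
10 20 source 1.8531

Γ_L=0.739130, Γ_S=0.600000; launch V₁=3·75/375=0.600000
k=0 src: V=0.6000
k=1 load: inc=0.600000, refl=0.600000·0.739130=0.4435; V=0.000000+0.600000+0.443478=1.0435
k=2 src: inc=0.443478, refl=0.443478·0.600000=0.2661; V=0.600000+0.443478+0.266087=1.3096
k=3 load: inc=0.266087, refl=0.266087·0.739130=0.1967; V=1.043478+0.266087+0.196673=1.5062
k=4 src: inc=0.196673, refl=0.196673·0.600000=0.1180; V=1.309565+0.196673+0.118004=1.6242
k=5 load: inc=0.118004, refl=0.118004·0.739130=0.0872; V=1.506238+0.118004+0.087220=1.7115
k=6 src: inc=0.087220, refl=0.087220·0.600000=0.0523; V=1.624242+0.087220+0.052332=1.7638
k=7 load: inc=0.052332, refl=0.052332·0.739130=0.0387; V=1.711462+0.052332+0.038680=1.8025
k=8 src: inc=0.038680, refl=0.038680·0.600000=0.0232; V=1.763794+0.038680+0.023208=1.8257
k=9 load: inc=0.023208, refl=0.023208·0.739130=0.0172; V=1.802475+0.023208+0.017154=1.8428
k=10 src: inc=0.017154, refl=0.017154·0.600000=0.0103; V=1.825683+0.017154+0.010292=1.8531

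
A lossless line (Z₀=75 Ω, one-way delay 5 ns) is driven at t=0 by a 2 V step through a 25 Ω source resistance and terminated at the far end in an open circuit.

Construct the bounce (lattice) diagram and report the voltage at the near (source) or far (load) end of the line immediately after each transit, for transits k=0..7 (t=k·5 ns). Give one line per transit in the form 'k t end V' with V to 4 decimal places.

Γ_L=1.000000, Γ_S=-0.500000; launch V₁=2·75/100=1.500000
k=0 src: V=1.5000
k=1 load: inc=1.500000, refl=1.500000·1.000000=1.5000; V=0.000000+1.500000+1.500000=3.0000
k=2 src: inc=1.500000, refl=1.500000·-0.500000=-0.7500; V=1.500000+1.500000+-0.750000=2.2500
k=3 load: inc=-0.750000, refl=-0.750000·1.000000=-0.7500; V=3.000000+-0.750000+-0.750000=1.5000
k=4 src: inc=-0.750000, refl=-0.750000·-0.500000=0.3750; V=2.250000+-0.750000+0.375000=1.8750
k=5 load: inc=0.375000, refl=0.375000·1.000000=0.3750; V=1.500000+0.375000+0.375000=2.2500
k=6 src: inc=0.375000, refl=0.375000·-0.500000=-0.1875; V=1.875000+0.375000+-0.187500=2.0625
k=7 load: inc=-0.187500, refl=-0.187500·1.000000=-0.1875; V=2.250000+-0.187500+-0.187500=1.8750

0 0 source 1.5000
1 5 load 3.0000
2 10 source 2.2500
3 15 load 1.5000
4 20 source 1.8750
5 25 load 2.2500
6 30 source 2.0625
7 35 load 1.8750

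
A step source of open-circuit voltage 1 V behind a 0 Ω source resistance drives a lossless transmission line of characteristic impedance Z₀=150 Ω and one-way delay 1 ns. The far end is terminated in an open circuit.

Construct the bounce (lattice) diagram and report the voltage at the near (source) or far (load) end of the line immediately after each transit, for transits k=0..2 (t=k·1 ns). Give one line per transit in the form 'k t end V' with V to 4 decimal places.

Γ_L=1.000000, Γ_S=-1.000000; launch V₁=1·150/150=1.000000
k=0 src: V=1.0000
k=1 load: inc=1.000000, refl=1.000000·1.000000=1.0000; V=0.000000+1.000000+1.000000=2.0000
k=2 src: inc=1.000000, refl=1.000000·-1.000000=-1.0000; V=1.000000+1.000000+-1.000000=1.0000

0 0 source 1.0000
1 1 load 2.0000
2 2 source 1.0000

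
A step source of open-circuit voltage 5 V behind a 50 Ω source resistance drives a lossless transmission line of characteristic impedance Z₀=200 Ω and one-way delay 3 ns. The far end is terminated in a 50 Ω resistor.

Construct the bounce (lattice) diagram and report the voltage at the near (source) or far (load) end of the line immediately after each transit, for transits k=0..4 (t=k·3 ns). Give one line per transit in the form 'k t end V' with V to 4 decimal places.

0 0 source 4.0000
1 3 load 1.6000
2 6 source 3.0400
3 9 load 2.1760
4 12 source 2.6944

Γ_L=-0.600000, Γ_S=-0.600000; launch V₁=5·200/250=4.000000
k=0 src: V=4.0000
k=1 load: inc=4.000000, refl=4.000000·-0.600000=-2.4000; V=0.000000+4.000000+-2.400000=1.6000
k=2 src: inc=-2.400000, refl=-2.400000·-0.600000=1.4400; V=4.000000+-2.400000+1.440000=3.0400
k=3 load: inc=1.440000, refl=1.440000·-0.600000=-0.8640; V=1.600000+1.440000+-0.864000=2.1760
k=4 src: inc=-0.864000, refl=-0.864000·-0.600000=0.5184; V=3.040000+-0.864000+0.518400=2.6944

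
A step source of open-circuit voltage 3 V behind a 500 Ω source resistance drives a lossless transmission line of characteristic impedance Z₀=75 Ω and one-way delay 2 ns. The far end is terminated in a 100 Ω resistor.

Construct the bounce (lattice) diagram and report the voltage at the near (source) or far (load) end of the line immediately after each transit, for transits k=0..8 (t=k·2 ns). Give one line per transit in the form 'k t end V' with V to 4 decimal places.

0 0 source 0.3913
1 2 load 0.4472
2 4 source 0.4885
3 6 load 0.4944
4 8 source 0.4988
5 10 load 0.4994
6 12 source 0.4999
7 14 load 0.4999
8 16 source 0.5000

Γ_L=0.142857, Γ_S=0.739130; launch V₁=3·75/575=0.391304
k=0 src: V=0.3913
k=1 load: inc=0.391304, refl=0.391304·0.142857=0.0559; V=0.000000+0.391304+0.055901=0.4472
k=2 src: inc=0.055901, refl=0.055901·0.739130=0.0413; V=0.391304+0.055901+0.041318=0.4885
k=3 load: inc=0.041318, refl=0.041318·0.142857=0.0059; V=0.447205+0.041318+0.005903=0.4944
k=4 src: inc=0.005903, refl=0.005903·0.739130=0.0044; V=0.488523+0.005903+0.004363=0.4988
k=5 load: inc=0.004363, refl=0.004363·0.142857=0.0006; V=0.494425+0.004363+0.000623=0.4994
k=6 src: inc=0.000623, refl=0.000623·0.739130=0.0005; V=0.498788+0.000623+0.000461=0.4999
k=7 load: inc=0.000461, refl=0.000461·0.142857=0.0001; V=0.499411+0.000461+0.000066=0.4999
k=8 src: inc=0.000066, refl=0.000066·0.739130=0.0000; V=0.499872+0.000066+0.000049=0.5000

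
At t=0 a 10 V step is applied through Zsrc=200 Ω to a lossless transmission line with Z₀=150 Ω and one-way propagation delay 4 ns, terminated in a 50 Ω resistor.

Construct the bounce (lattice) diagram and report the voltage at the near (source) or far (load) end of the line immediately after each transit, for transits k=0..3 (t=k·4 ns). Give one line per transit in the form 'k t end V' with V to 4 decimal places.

Γ_L=-0.500000, Γ_S=0.142857; launch V₁=10·150/350=4.285714
k=0 src: V=4.2857
k=1 load: inc=4.285714, refl=4.285714·-0.500000=-2.1429; V=0.000000+4.285714+-2.142857=2.1429
k=2 src: inc=-2.142857, refl=-2.142857·0.142857=-0.3061; V=4.285714+-2.142857+-0.306122=1.8367
k=3 load: inc=-0.306122, refl=-0.306122·-0.500000=0.1531; V=2.142857+-0.306122+0.153061=1.9898

0 0 source 4.2857
1 4 load 2.1429
2 8 source 1.8367
3 12 load 1.9898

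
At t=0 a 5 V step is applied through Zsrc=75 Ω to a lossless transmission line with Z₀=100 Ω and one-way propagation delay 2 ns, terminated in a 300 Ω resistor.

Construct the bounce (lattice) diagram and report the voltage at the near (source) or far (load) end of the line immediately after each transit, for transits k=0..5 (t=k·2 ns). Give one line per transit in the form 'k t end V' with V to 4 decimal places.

Γ_L=0.500000, Γ_S=-0.142857; launch V₁=5·100/175=2.857143
k=0 src: V=2.8571
k=1 load: inc=2.857143, refl=2.857143·0.500000=1.4286; V=0.000000+2.857143+1.428571=4.2857
k=2 src: inc=1.428571, refl=1.428571·-0.142857=-0.2041; V=2.857143+1.428571+-0.204082=4.0816
k=3 load: inc=-0.204082, refl=-0.204082·0.500000=-0.1020; V=4.285714+-0.204082+-0.102041=3.9796
k=4 src: inc=-0.102041, refl=-0.102041·-0.142857=0.0146; V=4.081633+-0.102041+0.014577=3.9942
k=5 load: inc=0.014577, refl=0.014577·0.500000=0.0073; V=3.979592+0.014577+0.007289=4.0015

0 0 source 2.8571
1 2 load 4.2857
2 4 source 4.0816
3 6 load 3.9796
4 8 source 3.9942
5 10 load 4.0015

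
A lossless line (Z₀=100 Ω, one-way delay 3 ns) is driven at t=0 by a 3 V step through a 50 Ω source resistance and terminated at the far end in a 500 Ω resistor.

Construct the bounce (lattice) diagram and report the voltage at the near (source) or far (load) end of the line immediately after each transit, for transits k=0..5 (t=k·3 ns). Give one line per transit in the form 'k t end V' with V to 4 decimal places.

Γ_L=0.666667, Γ_S=-0.333333; launch V₁=3·100/150=2.000000
k=0 src: V=2.0000
k=1 load: inc=2.000000, refl=2.000000·0.666667=1.3333; V=0.000000+2.000000+1.333333=3.3333
k=2 src: inc=1.333333, refl=1.333333·-0.333333=-0.4444; V=2.000000+1.333333+-0.444444=2.8889
k=3 load: inc=-0.444444, refl=-0.444444·0.666667=-0.2963; V=3.333333+-0.444444+-0.296296=2.5926
k=4 src: inc=-0.296296, refl=-0.296296·-0.333333=0.0988; V=2.888889+-0.296296+0.098765=2.6914
k=5 load: inc=0.098765, refl=0.098765·0.666667=0.0658; V=2.592593+0.098765+0.065844=2.7572

0 0 source 2.0000
1 3 load 3.3333
2 6 source 2.8889
3 9 load 2.5926
4 12 source 2.6914
5 15 load 2.7572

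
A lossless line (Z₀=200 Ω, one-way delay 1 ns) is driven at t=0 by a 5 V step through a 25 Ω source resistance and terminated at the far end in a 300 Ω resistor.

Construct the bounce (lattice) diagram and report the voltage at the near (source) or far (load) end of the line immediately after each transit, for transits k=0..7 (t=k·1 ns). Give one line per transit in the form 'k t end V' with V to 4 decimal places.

Γ_L=0.200000, Γ_S=-0.777778; launch V₁=5·200/225=4.444444
k=0 src: V=4.4444
k=1 load: inc=4.444444, refl=4.444444·0.200000=0.8889; V=0.000000+4.444444+0.888889=5.3333
k=2 src: inc=0.888889, refl=0.888889·-0.777778=-0.6914; V=4.444444+0.888889+-0.691358=4.6420
k=3 load: inc=-0.691358, refl=-0.691358·0.200000=-0.1383; V=5.333333+-0.691358+-0.138272=4.5037
k=4 src: inc=-0.138272, refl=-0.138272·-0.777778=0.1075; V=4.641975+-0.138272+0.107545=4.6112
k=5 load: inc=0.107545, refl=0.107545·0.200000=0.0215; V=4.503704+0.107545+0.021509=4.6328
k=6 src: inc=0.021509, refl=0.021509·-0.777778=-0.0167; V=4.611248+0.021509+-0.016729=4.6160
k=7 load: inc=-0.016729, refl=-0.016729·0.200000=-0.0033; V=4.632757+-0.016729+-0.003346=4.6127

0 0 source 4.4444
1 1 load 5.3333
2 2 source 4.6420
3 3 load 4.5037
4 4 source 4.6112
5 5 load 4.6328
6 6 source 4.6160
7 7 load 4.6127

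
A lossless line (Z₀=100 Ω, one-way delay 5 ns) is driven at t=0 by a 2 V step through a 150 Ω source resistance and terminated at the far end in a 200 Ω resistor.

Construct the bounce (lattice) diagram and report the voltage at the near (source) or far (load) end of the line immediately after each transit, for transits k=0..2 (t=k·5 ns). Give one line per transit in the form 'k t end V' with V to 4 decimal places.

Γ_L=0.333333, Γ_S=0.200000; launch V₁=2·100/250=0.800000
k=0 src: V=0.8000
k=1 load: inc=0.800000, refl=0.800000·0.333333=0.2667; V=0.000000+0.800000+0.266667=1.0667
k=2 src: inc=0.266667, refl=0.266667·0.200000=0.0533; V=0.800000+0.266667+0.053333=1.1200

0 0 source 0.8000
1 5 load 1.0667
2 10 source 1.1200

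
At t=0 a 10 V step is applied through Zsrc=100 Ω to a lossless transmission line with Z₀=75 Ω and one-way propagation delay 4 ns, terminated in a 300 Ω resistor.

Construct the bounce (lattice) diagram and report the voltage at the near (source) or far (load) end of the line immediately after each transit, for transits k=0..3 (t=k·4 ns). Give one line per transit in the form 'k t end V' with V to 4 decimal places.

Γ_L=0.600000, Γ_S=0.142857; launch V₁=10·75/175=4.285714
k=0 src: V=4.2857
k=1 load: inc=4.285714, refl=4.285714·0.600000=2.5714; V=0.000000+4.285714+2.571429=6.8571
k=2 src: inc=2.571429, refl=2.571429·0.142857=0.3673; V=4.285714+2.571429+0.367347=7.2245
k=3 load: inc=0.367347, refl=0.367347·0.600000=0.2204; V=6.857143+0.367347+0.220408=7.4449

0 0 source 4.2857
1 4 load 6.8571
2 8 source 7.2245
3 12 load 7.4449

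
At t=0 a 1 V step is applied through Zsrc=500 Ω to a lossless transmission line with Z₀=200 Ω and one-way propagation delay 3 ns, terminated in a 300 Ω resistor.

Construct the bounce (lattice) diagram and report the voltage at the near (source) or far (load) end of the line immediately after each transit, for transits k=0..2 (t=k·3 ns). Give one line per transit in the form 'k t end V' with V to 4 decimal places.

0 0 source 0.2857
1 3 load 0.3429
2 6 source 0.3673

Γ_L=0.200000, Γ_S=0.428571; launch V₁=1·200/700=0.285714
k=0 src: V=0.2857
k=1 load: inc=0.285714, refl=0.285714·0.200000=0.0571; V=0.000000+0.285714+0.057143=0.3429
k=2 src: inc=0.057143, refl=0.057143·0.428571=0.0245; V=0.285714+0.057143+0.024490=0.3673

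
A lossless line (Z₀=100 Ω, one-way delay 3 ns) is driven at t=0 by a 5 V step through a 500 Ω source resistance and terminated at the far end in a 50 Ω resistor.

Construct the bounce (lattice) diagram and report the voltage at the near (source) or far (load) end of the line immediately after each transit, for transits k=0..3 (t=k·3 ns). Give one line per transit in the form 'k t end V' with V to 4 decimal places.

Γ_L=-0.333333, Γ_S=0.666667; launch V₁=5·100/600=0.833333
k=0 src: V=0.8333
k=1 load: inc=0.833333, refl=0.833333·-0.333333=-0.2778; V=0.000000+0.833333+-0.277778=0.5556
k=2 src: inc=-0.277778, refl=-0.277778·0.666667=-0.1852; V=0.833333+-0.277778+-0.185185=0.3704
k=3 load: inc=-0.185185, refl=-0.185185·-0.333333=0.0617; V=0.555556+-0.185185+0.061728=0.4321

0 0 source 0.8333
1 3 load 0.5556
2 6 source 0.3704
3 9 load 0.4321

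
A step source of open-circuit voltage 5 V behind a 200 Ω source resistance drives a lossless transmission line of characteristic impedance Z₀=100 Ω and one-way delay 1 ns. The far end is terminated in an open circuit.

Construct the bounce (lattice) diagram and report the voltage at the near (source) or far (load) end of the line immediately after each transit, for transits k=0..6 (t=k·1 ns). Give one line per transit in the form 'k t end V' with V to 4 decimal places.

0 0 source 1.6667
1 1 load 3.3333
2 2 source 3.8889
3 3 load 4.4444
4 4 source 4.6296
5 5 load 4.8148
6 6 source 4.8765

Γ_L=1.000000, Γ_S=0.333333; launch V₁=5·100/300=1.666667
k=0 src: V=1.6667
k=1 load: inc=1.666667, refl=1.666667·1.000000=1.6667; V=0.000000+1.666667+1.666667=3.3333
k=2 src: inc=1.666667, refl=1.666667·0.333333=0.5556; V=1.666667+1.666667+0.555556=3.8889
k=3 load: inc=0.555556, refl=0.555556·1.000000=0.5556; V=3.333333+0.555556+0.555556=4.4444
k=4 src: inc=0.555556, refl=0.555556·0.333333=0.1852; V=3.888889+0.555556+0.185185=4.6296
k=5 load: inc=0.185185, refl=0.185185·1.000000=0.1852; V=4.444444+0.185185+0.185185=4.8148
k=6 src: inc=0.185185, refl=0.185185·0.333333=0.0617; V=4.629630+0.185185+0.061728=4.8765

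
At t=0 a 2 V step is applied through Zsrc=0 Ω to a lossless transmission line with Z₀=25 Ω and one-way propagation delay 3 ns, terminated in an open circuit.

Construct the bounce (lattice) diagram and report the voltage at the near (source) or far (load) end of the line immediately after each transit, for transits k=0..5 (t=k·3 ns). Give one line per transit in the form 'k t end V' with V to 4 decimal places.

Γ_L=1.000000, Γ_S=-1.000000; launch V₁=2·25/25=2.000000
k=0 src: V=2.0000
k=1 load: inc=2.000000, refl=2.000000·1.000000=2.0000; V=0.000000+2.000000+2.000000=4.0000
k=2 src: inc=2.000000, refl=2.000000·-1.000000=-2.0000; V=2.000000+2.000000+-2.000000=2.0000
k=3 load: inc=-2.000000, refl=-2.000000·1.000000=-2.0000; V=4.000000+-2.000000+-2.000000=0.0000
k=4 src: inc=-2.000000, refl=-2.000000·-1.000000=2.0000; V=2.000000+-2.000000+2.000000=2.0000
k=5 load: inc=2.000000, refl=2.000000·1.000000=2.0000; V=0.000000+2.000000+2.000000=4.0000

0 0 source 2.0000
1 3 load 4.0000
2 6 source 2.0000
3 9 load 0.0000
4 12 source 2.0000
5 15 load 4.0000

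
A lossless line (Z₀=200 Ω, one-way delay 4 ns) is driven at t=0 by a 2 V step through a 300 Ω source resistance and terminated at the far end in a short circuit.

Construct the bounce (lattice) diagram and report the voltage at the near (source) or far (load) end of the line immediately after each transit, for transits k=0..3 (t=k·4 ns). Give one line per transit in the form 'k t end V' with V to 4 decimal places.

Γ_L=-1.000000, Γ_S=0.200000; launch V₁=2·200/500=0.800000
k=0 src: V=0.8000
k=1 load: inc=0.800000, refl=0.800000·-1.000000=-0.8000; V=0.000000+0.800000+-0.800000=0.0000
k=2 src: inc=-0.800000, refl=-0.800000·0.200000=-0.1600; V=0.800000+-0.800000+-0.160000=-0.1600
k=3 load: inc=-0.160000, refl=-0.160000·-1.000000=0.1600; V=0.000000+-0.160000+0.160000=0.0000

0 0 source 0.8000
1 4 load 0.0000
2 8 source -0.1600
3 12 load 0.0000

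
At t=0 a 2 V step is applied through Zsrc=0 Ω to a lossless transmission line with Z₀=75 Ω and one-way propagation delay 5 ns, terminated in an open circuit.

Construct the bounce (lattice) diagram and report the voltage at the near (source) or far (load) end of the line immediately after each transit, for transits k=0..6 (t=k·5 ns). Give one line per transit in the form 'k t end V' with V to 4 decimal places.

Γ_L=1.000000, Γ_S=-1.000000; launch V₁=2·75/75=2.000000
k=0 src: V=2.0000
k=1 load: inc=2.000000, refl=2.000000·1.000000=2.0000; V=0.000000+2.000000+2.000000=4.0000
k=2 src: inc=2.000000, refl=2.000000·-1.000000=-2.0000; V=2.000000+2.000000+-2.000000=2.0000
k=3 load: inc=-2.000000, refl=-2.000000·1.000000=-2.0000; V=4.000000+-2.000000+-2.000000=0.0000
k=4 src: inc=-2.000000, refl=-2.000000·-1.000000=2.0000; V=2.000000+-2.000000+2.000000=2.0000
k=5 load: inc=2.000000, refl=2.000000·1.000000=2.0000; V=0.000000+2.000000+2.000000=4.0000
k=6 src: inc=2.000000, refl=2.000000·-1.000000=-2.0000; V=2.000000+2.000000+-2.000000=2.0000

0 0 source 2.0000
1 5 load 4.0000
2 10 source 2.0000
3 15 load 0.0000
4 20 source 2.0000
5 25 load 4.0000
6 30 source 2.0000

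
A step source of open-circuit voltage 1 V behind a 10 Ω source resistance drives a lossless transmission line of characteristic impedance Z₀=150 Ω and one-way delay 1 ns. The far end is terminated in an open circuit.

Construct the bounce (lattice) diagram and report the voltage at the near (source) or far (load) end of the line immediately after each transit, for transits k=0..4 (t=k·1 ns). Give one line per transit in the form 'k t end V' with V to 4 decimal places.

0 0 source 0.9375
1 1 load 1.8750
2 2 source 1.0547
3 3 load 0.2344
4 4 source 0.9521

Γ_L=1.000000, Γ_S=-0.875000; launch V₁=1·150/160=0.937500
k=0 src: V=0.9375
k=1 load: inc=0.937500, refl=0.937500·1.000000=0.9375; V=0.000000+0.937500+0.937500=1.8750
k=2 src: inc=0.937500, refl=0.937500·-0.875000=-0.8203; V=0.937500+0.937500+-0.820312=1.0547
k=3 load: inc=-0.820312, refl=-0.820312·1.000000=-0.8203; V=1.875000+-0.820312+-0.820312=0.2344
k=4 src: inc=-0.820312, refl=-0.820312·-0.875000=0.7178; V=1.054688+-0.820312+0.717773=0.9521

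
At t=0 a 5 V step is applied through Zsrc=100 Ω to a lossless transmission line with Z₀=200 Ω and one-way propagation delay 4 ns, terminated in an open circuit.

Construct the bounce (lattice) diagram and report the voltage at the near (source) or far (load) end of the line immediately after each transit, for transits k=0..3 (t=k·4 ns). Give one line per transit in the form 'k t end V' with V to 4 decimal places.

Γ_L=1.000000, Γ_S=-0.333333; launch V₁=5·200/300=3.333333
k=0 src: V=3.3333
k=1 load: inc=3.333333, refl=3.333333·1.000000=3.3333; V=0.000000+3.333333+3.333333=6.6667
k=2 src: inc=3.333333, refl=3.333333·-0.333333=-1.1111; V=3.333333+3.333333+-1.111111=5.5556
k=3 load: inc=-1.111111, refl=-1.111111·1.000000=-1.1111; V=6.666667+-1.111111+-1.111111=4.4444

0 0 source 3.3333
1 4 load 6.6667
2 8 source 5.5556
3 12 load 4.4444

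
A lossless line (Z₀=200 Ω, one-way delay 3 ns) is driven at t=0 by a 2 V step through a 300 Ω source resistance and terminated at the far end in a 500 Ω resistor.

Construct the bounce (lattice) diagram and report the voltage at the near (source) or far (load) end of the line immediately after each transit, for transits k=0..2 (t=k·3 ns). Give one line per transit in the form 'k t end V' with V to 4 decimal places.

Γ_L=0.428571, Γ_S=0.200000; launch V₁=2·200/500=0.800000
k=0 src: V=0.8000
k=1 load: inc=0.800000, refl=0.800000·0.428571=0.3429; V=0.000000+0.800000+0.342857=1.1429
k=2 src: inc=0.342857, refl=0.342857·0.200000=0.0686; V=0.800000+0.342857+0.068571=1.2114

0 0 source 0.8000
1 3 load 1.1429
2 6 source 1.2114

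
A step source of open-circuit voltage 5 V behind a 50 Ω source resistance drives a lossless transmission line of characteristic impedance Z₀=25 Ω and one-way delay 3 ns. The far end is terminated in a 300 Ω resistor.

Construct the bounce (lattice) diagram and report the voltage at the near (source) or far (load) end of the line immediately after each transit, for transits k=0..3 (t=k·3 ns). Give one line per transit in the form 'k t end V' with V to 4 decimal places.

0 0 source 1.6667
1 3 load 3.0769
2 6 source 3.5470
3 9 load 3.9448

Γ_L=0.846154, Γ_S=0.333333; launch V₁=5·25/75=1.666667
k=0 src: V=1.6667
k=1 load: inc=1.666667, refl=1.666667·0.846154=1.4103; V=0.000000+1.666667+1.410256=3.0769
k=2 src: inc=1.410256, refl=1.410256·0.333333=0.4701; V=1.666667+1.410256+0.470085=3.5470
k=3 load: inc=0.470085, refl=0.470085·0.846154=0.3978; V=3.076923+0.470085+0.397765=3.9448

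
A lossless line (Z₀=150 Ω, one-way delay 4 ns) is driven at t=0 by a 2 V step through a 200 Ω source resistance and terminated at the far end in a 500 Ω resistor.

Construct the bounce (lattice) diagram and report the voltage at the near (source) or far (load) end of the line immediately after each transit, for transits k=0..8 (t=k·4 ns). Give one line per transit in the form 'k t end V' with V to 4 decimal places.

Γ_L=0.538462, Γ_S=0.142857; launch V₁=2·150/350=0.857143
k=0 src: V=0.8571
k=1 load: inc=0.857143, refl=0.857143·0.538462=0.4615; V=0.000000+0.857143+0.461538=1.3187
k=2 src: inc=0.461538, refl=0.461538·0.142857=0.0659; V=0.857143+0.461538+0.065934=1.3846
k=3 load: inc=0.065934, refl=0.065934·0.538462=0.0355; V=1.318681+0.065934+0.035503=1.4201
k=4 src: inc=0.035503, refl=0.035503·0.142857=0.0051; V=1.384615+0.035503+0.005072=1.4252
k=5 load: inc=0.005072, refl=0.005072·0.538462=0.0027; V=1.420118+0.005072+0.002731=1.4279
k=6 src: inc=0.002731, refl=0.002731·0.142857=0.0004; V=1.425190+0.002731+0.000390=1.4283
k=7 load: inc=0.000390, refl=0.000390·0.538462=0.0002; V=1.427921+0.000390+0.000210=1.4285
k=8 src: inc=0.000210, refl=0.000210·0.142857=0.0000; V=1.428311+0.000210+0.000030=1.4286

0 0 source 0.8571
1 4 load 1.3187
2 8 source 1.3846
3 12 load 1.4201
4 16 source 1.4252
5 20 load 1.4279
6 24 source 1.4283
7 28 load 1.4285
8 32 source 1.4286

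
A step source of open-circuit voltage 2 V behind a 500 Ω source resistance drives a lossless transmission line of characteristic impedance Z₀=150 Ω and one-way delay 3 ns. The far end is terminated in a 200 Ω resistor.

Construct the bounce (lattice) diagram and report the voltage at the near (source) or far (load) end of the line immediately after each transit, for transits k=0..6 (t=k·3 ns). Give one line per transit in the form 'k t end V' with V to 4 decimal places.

Γ_L=0.142857, Γ_S=0.538462; launch V₁=2·150/650=0.461538
k=0 src: V=0.4615
k=1 load: inc=0.461538, refl=0.461538·0.142857=0.0659; V=0.000000+0.461538+0.065934=0.5275
k=2 src: inc=0.065934, refl=0.065934·0.538462=0.0355; V=0.461538+0.065934+0.035503=0.5630
k=3 load: inc=0.035503, refl=0.035503·0.142857=0.0051; V=0.527473+0.035503+0.005072=0.5680
k=4 src: inc=0.005072, refl=0.005072·0.538462=0.0027; V=0.562975+0.005072+0.002731=0.5708
k=5 load: inc=0.002731, refl=0.002731·0.142857=0.0004; V=0.568047+0.002731+0.000390=0.5712
k=6 src: inc=0.000390, refl=0.000390·0.538462=0.0002; V=0.570778+0.000390+0.000210=0.5714

0 0 source 0.4615
1 3 load 0.5275
2 6 source 0.5630
3 9 load 0.5680
4 12 source 0.5708
5 15 load 0.5712
6 18 source 0.5714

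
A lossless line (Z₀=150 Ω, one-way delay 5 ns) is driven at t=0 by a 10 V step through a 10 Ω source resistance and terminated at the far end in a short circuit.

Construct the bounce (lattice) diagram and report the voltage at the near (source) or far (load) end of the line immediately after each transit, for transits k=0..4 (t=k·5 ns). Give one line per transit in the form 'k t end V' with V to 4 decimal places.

0 0 source 9.3750
1 5 load 0.0000
2 10 source 8.2031
3 15 load 0.0000
4 20 source 7.1777

Γ_L=-1.000000, Γ_S=-0.875000; launch V₁=10·150/160=9.375000
k=0 src: V=9.3750
k=1 load: inc=9.375000, refl=9.375000·-1.000000=-9.3750; V=0.000000+9.375000+-9.375000=0.0000
k=2 src: inc=-9.375000, refl=-9.375000·-0.875000=8.2031; V=9.375000+-9.375000+8.203125=8.2031
k=3 load: inc=8.203125, refl=8.203125·-1.000000=-8.2031; V=0.000000+8.203125+-8.203125=0.0000
k=4 src: inc=-8.203125, refl=-8.203125·-0.875000=7.1777; V=8.203125+-8.203125+7.177734=7.1777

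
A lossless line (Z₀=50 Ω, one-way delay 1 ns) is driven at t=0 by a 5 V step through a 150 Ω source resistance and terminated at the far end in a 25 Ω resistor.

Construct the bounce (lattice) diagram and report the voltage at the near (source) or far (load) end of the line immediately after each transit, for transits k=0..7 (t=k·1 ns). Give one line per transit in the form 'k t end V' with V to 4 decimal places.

0 0 source 1.2500
1 1 load 0.8333
2 2 source 0.6250
3 3 load 0.6944
4 4 source 0.7292
5 5 load 0.7176
6 6 source 0.7118
7 7 load 0.7137

Γ_L=-0.333333, Γ_S=0.500000; launch V₁=5·50/200=1.250000
k=0 src: V=1.2500
k=1 load: inc=1.250000, refl=1.250000·-0.333333=-0.4167; V=0.000000+1.250000+-0.416667=0.8333
k=2 src: inc=-0.416667, refl=-0.416667·0.500000=-0.2083; V=1.250000+-0.416667+-0.208333=0.6250
k=3 load: inc=-0.208333, refl=-0.208333·-0.333333=0.0694; V=0.833333+-0.208333+0.069444=0.6944
k=4 src: inc=0.069444, refl=0.069444·0.500000=0.0347; V=0.625000+0.069444+0.034722=0.7292
k=5 load: inc=0.034722, refl=0.034722·-0.333333=-0.0116; V=0.694444+0.034722+-0.011574=0.7176
k=6 src: inc=-0.011574, refl=-0.011574·0.500000=-0.0058; V=0.729167+-0.011574+-0.005787=0.7118
k=7 load: inc=-0.005787, refl=-0.005787·-0.333333=0.0019; V=0.717593+-0.005787+0.001929=0.7137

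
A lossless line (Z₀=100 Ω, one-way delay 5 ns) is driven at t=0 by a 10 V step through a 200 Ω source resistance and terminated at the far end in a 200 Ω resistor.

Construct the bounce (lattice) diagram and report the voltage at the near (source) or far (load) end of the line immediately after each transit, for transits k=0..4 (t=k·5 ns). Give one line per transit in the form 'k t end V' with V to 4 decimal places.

Γ_L=0.333333, Γ_S=0.333333; launch V₁=10·100/300=3.333333
k=0 src: V=3.3333
k=1 load: inc=3.333333, refl=3.333333·0.333333=1.1111; V=0.000000+3.333333+1.111111=4.4444
k=2 src: inc=1.111111, refl=1.111111·0.333333=0.3704; V=3.333333+1.111111+0.370370=4.8148
k=3 load: inc=0.370370, refl=0.370370·0.333333=0.1235; V=4.444444+0.370370+0.123457=4.9383
k=4 src: inc=0.123457, refl=0.123457·0.333333=0.0412; V=4.814815+0.123457+0.041152=4.9794

0 0 source 3.3333
1 5 load 4.4444
2 10 source 4.8148
3 15 load 4.9383
4 20 source 4.9794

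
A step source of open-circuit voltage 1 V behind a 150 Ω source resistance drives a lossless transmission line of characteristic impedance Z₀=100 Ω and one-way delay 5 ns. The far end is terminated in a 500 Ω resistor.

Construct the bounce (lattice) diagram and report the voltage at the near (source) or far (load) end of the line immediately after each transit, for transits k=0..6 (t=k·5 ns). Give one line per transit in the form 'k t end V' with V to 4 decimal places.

0 0 source 0.4000
1 5 load 0.6667
2 10 source 0.7200
3 15 load 0.7556
4 20 source 0.7627
5 25 load 0.7674
6 30 source 0.7684

Γ_L=0.666667, Γ_S=0.200000; launch V₁=1·100/250=0.400000
k=0 src: V=0.4000
k=1 load: inc=0.400000, refl=0.400000·0.666667=0.2667; V=0.000000+0.400000+0.266667=0.6667
k=2 src: inc=0.266667, refl=0.266667·0.200000=0.0533; V=0.400000+0.266667+0.053333=0.7200
k=3 load: inc=0.053333, refl=0.053333·0.666667=0.0356; V=0.666667+0.053333+0.035556=0.7556
k=4 src: inc=0.035556, refl=0.035556·0.200000=0.0071; V=0.720000+0.035556+0.007111=0.7627
k=5 load: inc=0.007111, refl=0.007111·0.666667=0.0047; V=0.755556+0.007111+0.004741=0.7674
k=6 src: inc=0.004741, refl=0.004741·0.200000=0.0009; V=0.762667+0.004741+0.000948=0.7684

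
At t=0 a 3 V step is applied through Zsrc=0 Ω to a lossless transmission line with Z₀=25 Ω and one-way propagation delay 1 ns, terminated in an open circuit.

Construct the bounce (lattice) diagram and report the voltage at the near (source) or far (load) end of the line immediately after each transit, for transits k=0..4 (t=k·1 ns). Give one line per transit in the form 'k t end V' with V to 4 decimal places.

Γ_L=1.000000, Γ_S=-1.000000; launch V₁=3·25/25=3.000000
k=0 src: V=3.0000
k=1 load: inc=3.000000, refl=3.000000·1.000000=3.0000; V=0.000000+3.000000+3.000000=6.0000
k=2 src: inc=3.000000, refl=3.000000·-1.000000=-3.0000; V=3.000000+3.000000+-3.000000=3.0000
k=3 load: inc=-3.000000, refl=-3.000000·1.000000=-3.0000; V=6.000000+-3.000000+-3.000000=0.0000
k=4 src: inc=-3.000000, refl=-3.000000·-1.000000=3.0000; V=3.000000+-3.000000+3.000000=3.0000

0 0 source 3.0000
1 1 load 6.0000
2 2 source 3.0000
3 3 load 0.0000
4 4 source 3.0000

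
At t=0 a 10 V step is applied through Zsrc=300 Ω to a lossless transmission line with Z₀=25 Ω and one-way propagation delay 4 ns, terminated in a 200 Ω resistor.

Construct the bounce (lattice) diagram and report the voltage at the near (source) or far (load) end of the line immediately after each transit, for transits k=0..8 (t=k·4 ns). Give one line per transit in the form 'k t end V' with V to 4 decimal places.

Γ_L=0.777778, Γ_S=0.846154; launch V₁=10·25/325=0.769231
k=0 src: V=0.7692
k=1 load: inc=0.769231, refl=0.769231·0.777778=0.5983; V=0.000000+0.769231+0.598291=1.3675
k=2 src: inc=0.598291, refl=0.598291·0.846154=0.5062; V=0.769231+0.598291+0.506246=1.8738
k=3 load: inc=0.506246, refl=0.506246·0.777778=0.3937; V=1.367521+0.506246+0.393747=2.2675
k=4 src: inc=0.393747, refl=0.393747·0.846154=0.3332; V=1.873767+0.393747+0.333170=2.6007
k=5 load: inc=0.333170, refl=0.333170·0.777778=0.2591; V=2.267514+0.333170+0.259133=2.8598
k=6 src: inc=0.259133, refl=0.259133·0.846154=0.2193; V=2.600684+0.259133+0.219266=3.0791
k=7 load: inc=0.219266, refl=0.219266·0.777778=0.1705; V=2.859817+0.219266+0.170540=3.2496
k=8 src: inc=0.170540, refl=0.170540·0.846154=0.1443; V=3.079083+0.170540+0.144303=3.3939

0 0 source 0.7692
1 4 load 1.3675
2 8 source 1.8738
3 12 load 2.2675
4 16 source 2.6007
5 20 load 2.8598
6 24 source 3.0791
7 28 load 3.2496
8 32 source 3.3939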